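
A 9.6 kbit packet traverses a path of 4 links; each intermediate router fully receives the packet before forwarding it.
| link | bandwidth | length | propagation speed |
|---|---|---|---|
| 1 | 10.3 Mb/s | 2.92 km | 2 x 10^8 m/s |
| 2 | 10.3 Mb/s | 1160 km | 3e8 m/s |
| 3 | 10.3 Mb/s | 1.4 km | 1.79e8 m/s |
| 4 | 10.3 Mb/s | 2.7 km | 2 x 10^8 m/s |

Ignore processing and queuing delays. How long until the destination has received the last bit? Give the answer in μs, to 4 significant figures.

L = 9600 bits.
Transmission delay per hop = L/R = 9600/10300000 = 932.039 μs; 4 hops → 3728.16 μs.
Propagation delays (d/s per hop): 14.6, 3866.67, 7.82123, 13.5 μs; sum = 3902.59 μs.
End-to-end = 7631 μs.

7631 μs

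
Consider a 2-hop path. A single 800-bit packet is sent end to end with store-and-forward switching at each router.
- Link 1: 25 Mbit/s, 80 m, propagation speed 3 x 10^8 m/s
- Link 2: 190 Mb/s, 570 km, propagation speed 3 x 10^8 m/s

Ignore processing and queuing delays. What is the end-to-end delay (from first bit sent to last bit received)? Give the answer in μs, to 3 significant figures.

1940 μs

Transmission delays (L/R per hop): 32, 4.21053 μs; sum = 36.2105 μs.
Propagation delays (d/s per hop): 0.266667, 1900 μs; sum = 1900.27 μs.
End-to-end = 1940 μs.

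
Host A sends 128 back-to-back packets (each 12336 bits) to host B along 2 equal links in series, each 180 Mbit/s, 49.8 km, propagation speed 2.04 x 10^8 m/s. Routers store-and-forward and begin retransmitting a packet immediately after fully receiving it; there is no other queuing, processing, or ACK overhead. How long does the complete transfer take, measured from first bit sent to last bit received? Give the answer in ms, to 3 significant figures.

9.33 ms

Per-hop transmission t_tx = L/R = 12336/180000000 = 0.0685333 ms.
Per-hop propagation t_prop = 49800/204000000 = 0.244118 ms.
Pipeline fill: first packet needs 2·t_tx to clear all hops; remaining 127 packets each add one t_tx.
Total = (2+128-1)·t_tx + 2·t_prop = 129·0.0685333 + 2·0.244118 = 9.33 ms.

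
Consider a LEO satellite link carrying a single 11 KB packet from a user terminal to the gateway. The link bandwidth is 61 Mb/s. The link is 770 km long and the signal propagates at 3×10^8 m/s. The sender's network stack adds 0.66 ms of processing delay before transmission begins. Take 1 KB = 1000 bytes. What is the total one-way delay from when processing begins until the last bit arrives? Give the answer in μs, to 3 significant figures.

4670 μs

L = 88000 bits.
Transmission delay = L/R = 88000 / 61000000 = 1442.62 μs.
Propagation delay = d/s = 770000 m / 300000000 m/s = 2566.67 μs.
Plus processing delay 0.66 ms = 660 μs.
Total = 4670 μs.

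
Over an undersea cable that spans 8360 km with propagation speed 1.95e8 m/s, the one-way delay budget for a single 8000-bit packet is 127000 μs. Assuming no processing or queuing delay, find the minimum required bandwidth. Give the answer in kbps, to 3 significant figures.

95.1 kbps

Propagation delay = 8360000 / 195000000 = 42871.8 μs.
Transmission budget = 127000 − 42871.8 = 84128.2 μs.
R ≥ L / t_tx = 8000 bits / 0.0841282 s = 95.1 kbps.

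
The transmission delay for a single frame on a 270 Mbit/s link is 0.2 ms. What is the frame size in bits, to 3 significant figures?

54000 bits

L = R × t_tx = 270000000 b/s × 0.0002 s = 54000 bits.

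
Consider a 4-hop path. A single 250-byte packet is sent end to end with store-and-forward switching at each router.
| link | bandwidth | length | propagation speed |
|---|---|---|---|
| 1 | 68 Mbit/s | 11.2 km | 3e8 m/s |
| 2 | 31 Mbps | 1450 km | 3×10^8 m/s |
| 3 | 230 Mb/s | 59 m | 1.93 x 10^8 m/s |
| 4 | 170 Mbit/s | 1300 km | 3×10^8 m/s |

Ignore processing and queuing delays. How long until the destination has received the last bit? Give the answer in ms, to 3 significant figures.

9.32 ms

L = 250 × 8 = 2000 bits.
Transmission delays (L/R per hop): 0.0294118, 0.0645161, 0.00869565, 0.0117647 ms; sum = 0.114388 ms.
Propagation delays (d/s per hop): 0.0373333, 4.83333, 0.000305699, 4.33333 ms; sum = 9.20431 ms.
End-to-end = 9.32 ms.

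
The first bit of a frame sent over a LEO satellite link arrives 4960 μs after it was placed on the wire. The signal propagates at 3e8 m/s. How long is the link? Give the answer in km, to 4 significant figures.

1488 km

d = s × t_prop = 300000000 × 0.00496 = 1488 km.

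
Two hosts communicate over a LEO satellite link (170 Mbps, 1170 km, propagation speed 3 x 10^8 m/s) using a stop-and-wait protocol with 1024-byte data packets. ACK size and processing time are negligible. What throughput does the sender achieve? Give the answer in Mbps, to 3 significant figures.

1.04 Mbps

t_tx = L/R = 8192/170000000 = 4.81882e-05 s.
t_prop = 1170000/300000000 = 0.0039 s; RTT = 0.0078 s.
Cycle = t_tx + RTT = 0.00784819 s.
Throughput = L / cycle = 8192 / 0.00784819 = 1.04 Mbps.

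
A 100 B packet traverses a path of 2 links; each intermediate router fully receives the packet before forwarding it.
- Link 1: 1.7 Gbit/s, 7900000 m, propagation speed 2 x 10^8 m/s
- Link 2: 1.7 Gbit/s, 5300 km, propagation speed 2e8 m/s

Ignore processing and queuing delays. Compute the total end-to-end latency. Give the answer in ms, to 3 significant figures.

66.0 ms

L = 100 × 8 = 800 bits.
Transmission delay per hop = L/R = 800/1700000000 = 0.000470588 ms; 2 hops → 0.000941176 ms.
Propagation delays (d/s per hop): 39.5, 26.5 ms; sum = 66 ms.
End-to-end = 66.0 ms.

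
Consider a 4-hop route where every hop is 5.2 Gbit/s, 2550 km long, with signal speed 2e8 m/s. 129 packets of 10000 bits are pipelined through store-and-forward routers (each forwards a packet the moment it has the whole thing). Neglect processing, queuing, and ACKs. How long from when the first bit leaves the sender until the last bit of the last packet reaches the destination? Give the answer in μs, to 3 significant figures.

Per-hop transmission t_tx = L/R = 10000/5200000000 = 1.92308 μs.
Per-hop propagation t_prop = 2550000/200000000 = 12750 μs.
Pipeline fill: first packet needs 4·t_tx to clear all hops; remaining 128 packets each add one t_tx.
Total = (4+129-1)·t_tx + 4·t_prop = 132·1.92308 + 4·12750 = 51300 μs.

51300 μs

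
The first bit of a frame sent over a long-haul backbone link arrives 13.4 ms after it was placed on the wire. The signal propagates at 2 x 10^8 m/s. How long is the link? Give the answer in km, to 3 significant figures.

d = s × t_prop = 200000000 × 0.0134 = 2680 km.

2680 km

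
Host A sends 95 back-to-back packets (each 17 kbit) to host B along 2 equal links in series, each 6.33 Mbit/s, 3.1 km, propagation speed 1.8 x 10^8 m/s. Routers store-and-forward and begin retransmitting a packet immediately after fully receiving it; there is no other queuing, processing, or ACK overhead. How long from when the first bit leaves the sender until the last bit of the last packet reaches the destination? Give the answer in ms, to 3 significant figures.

258 ms

Per-hop transmission t_tx = L/R = 17000/6330000 = 2.68562 ms.
Per-hop propagation t_prop = 3100/180000000 = 0.0172222 ms.
Pipeline fill: first packet needs 2·t_tx to clear all hops; remaining 94 packets each add one t_tx.
Total = (2+95-1)·t_tx + 2·t_prop = 96·2.68562 + 2·0.0172222 = 258 ms.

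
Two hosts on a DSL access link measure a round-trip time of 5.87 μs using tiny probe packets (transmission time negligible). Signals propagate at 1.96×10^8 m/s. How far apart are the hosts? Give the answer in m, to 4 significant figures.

One-way propagation = RTT/2 = 2.935 μs.
d = s × t = 196000000 × 2.935e-06 = 575.3 m.

575.3 m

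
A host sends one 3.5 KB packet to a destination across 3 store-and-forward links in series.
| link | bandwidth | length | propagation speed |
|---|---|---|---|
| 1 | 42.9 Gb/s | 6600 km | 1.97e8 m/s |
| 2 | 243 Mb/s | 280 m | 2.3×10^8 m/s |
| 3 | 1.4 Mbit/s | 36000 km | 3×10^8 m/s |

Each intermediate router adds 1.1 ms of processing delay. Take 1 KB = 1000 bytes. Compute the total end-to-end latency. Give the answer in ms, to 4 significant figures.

L = 28000 bits.
Transmission delays (L/R per hop): 0.000652681, 0.115226, 20 ms; sum = 20.1159 ms.
Propagation delays (d/s per hop): 33.5025, 0.00121739, 120 ms; sum = 153.504 ms.
Processing at 2 router(s): 2 × 1.1 ms = 2.2 ms.
End-to-end = 175.8 ms.

175.8 ms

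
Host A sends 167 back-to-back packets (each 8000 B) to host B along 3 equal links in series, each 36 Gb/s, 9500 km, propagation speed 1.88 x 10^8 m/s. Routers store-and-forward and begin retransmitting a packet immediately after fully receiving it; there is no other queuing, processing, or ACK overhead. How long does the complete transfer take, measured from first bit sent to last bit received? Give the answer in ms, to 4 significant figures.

151.9 ms

Per-hop transmission t_tx = L/R = 64000/36000000000 = 0.00177778 ms.
Per-hop propagation t_prop = 9500000/188000000 = 50.5319 ms.
Pipeline fill: first packet needs 3·t_tx to clear all hops; remaining 166 packets each add one t_tx.
Total = (3+167-1)·t_tx + 3·t_prop = 169·0.00177778 + 3·50.5319 = 151.9 ms.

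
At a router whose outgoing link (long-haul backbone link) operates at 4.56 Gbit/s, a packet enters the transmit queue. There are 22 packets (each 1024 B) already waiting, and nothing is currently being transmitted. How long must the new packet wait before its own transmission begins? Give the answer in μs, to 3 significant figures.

Each queued packet: L/R = 8192/4560000000 = 1.79649 μs.
22 queued → 39.5228 μs.
Queuing delay = 39.5 μs.

39.5 μs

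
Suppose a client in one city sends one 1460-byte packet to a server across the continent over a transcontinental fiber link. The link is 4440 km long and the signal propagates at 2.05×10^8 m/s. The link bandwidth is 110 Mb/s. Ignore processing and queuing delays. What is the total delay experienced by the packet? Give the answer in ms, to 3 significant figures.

21.8 ms

L = 1460 × 8 = 11680 bits.
Transmission delay = L/R = 11680 / 110000000 = 0.106182 ms.
Propagation delay = d/s = 4440000 m / 2.05e+08 m/s = 21.6585 ms.
Total = 21.8 ms.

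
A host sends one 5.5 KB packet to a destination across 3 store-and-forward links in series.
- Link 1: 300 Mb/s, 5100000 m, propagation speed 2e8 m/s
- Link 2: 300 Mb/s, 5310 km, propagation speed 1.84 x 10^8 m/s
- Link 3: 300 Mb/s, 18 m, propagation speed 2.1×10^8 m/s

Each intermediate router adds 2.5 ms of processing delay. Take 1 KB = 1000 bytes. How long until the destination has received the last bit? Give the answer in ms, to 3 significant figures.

L = 44000 bits.
Transmission delay per hop = L/R = 44000/300000000 = 0.146667 ms; 3 hops → 0.44 ms.
Propagation delays (d/s per hop): 25.5, 28.8587, 8.57143e-05 ms; sum = 54.3588 ms.
Processing at 2 router(s): 2 × 2.5 ms = 5 ms.
End-to-end = 59.8 ms.

59.8 ms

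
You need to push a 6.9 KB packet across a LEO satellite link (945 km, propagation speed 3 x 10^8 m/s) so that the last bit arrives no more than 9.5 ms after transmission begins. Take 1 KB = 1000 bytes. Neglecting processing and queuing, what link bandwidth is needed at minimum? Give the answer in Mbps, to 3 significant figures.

8.69 Mbps

L = 55200 bits.
Propagation delay = 945000 / 300000000 = 3.15 ms.
Transmission budget = 9.5 − 3.15 = 6.35 ms.
R ≥ L / t_tx = 55200 bits / 0.00635 s = 8.69 Mbps.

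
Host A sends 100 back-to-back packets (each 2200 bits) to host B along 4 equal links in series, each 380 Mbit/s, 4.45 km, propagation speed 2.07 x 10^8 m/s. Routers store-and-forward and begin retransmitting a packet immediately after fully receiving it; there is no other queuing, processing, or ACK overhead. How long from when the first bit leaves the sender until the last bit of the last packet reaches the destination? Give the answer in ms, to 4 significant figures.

0.6823 ms

Per-hop transmission t_tx = L/R = 2200/380000000 = 0.00578947 ms.
Per-hop propagation t_prop = 4450/2.07e+08 = 0.0214976 ms.
Pipeline fill: first packet needs 4·t_tx to clear all hops; remaining 99 packets each add one t_tx.
Total = (4+100-1)·t_tx + 4·t_prop = 103·0.00578947 + 4·0.0214976 = 0.6823 ms.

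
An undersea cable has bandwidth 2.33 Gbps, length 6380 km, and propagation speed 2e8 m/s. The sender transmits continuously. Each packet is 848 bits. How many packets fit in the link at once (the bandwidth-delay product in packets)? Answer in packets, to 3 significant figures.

Propagation delay = 6380000 / 200000000 = 0.0319 s.
BDP = R × t_prop = 2330000000 × 0.0319 = 74327000 bits.
In packets of 848 bits: 87600 packets.

87600 packets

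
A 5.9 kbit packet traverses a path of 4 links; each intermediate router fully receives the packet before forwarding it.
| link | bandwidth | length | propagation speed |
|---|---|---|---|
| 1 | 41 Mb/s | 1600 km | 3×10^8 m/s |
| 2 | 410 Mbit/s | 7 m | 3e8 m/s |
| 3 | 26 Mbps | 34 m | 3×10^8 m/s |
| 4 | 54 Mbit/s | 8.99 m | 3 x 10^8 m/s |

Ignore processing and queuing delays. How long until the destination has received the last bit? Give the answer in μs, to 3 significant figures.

L = 5900 bits.
Transmission delays (L/R per hop): 143.902, 14.3902, 226.923, 109.259 μs; sum = 494.475 μs.
Propagation delays (d/s per hop): 5333.33, 0.0233333, 0.113333, 0.0299667 μs; sum = 5333.5 μs.
End-to-end = 5830 μs.

5830 μs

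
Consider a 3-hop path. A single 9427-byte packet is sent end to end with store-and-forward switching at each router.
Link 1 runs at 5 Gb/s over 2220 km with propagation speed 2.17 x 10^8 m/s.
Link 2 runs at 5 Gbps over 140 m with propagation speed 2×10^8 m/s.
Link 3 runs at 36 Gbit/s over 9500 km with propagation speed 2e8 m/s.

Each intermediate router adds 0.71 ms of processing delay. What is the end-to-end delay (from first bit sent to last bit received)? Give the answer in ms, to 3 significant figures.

L = 9427 × 8 = 75416 bits.
Transmission delays (L/R per hop): 0.0150832, 0.0150832, 0.00209489 ms; sum = 0.0322613 ms.
Propagation delays (d/s per hop): 10.2304, 0.0007, 47.5 ms; sum = 57.7311 ms.
Processing at 2 router(s): 2 × 0.71 ms = 1.42 ms.
End-to-end = 59.2 ms.

59.2 ms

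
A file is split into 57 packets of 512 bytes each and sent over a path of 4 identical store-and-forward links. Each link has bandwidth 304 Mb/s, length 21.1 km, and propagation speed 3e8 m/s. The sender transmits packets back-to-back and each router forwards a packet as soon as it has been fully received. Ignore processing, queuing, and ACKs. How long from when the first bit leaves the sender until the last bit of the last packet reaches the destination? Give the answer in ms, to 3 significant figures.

Per-hop transmission t_tx = L/R = 4096/304000000 = 0.0134737 ms.
Per-hop propagation t_prop = 21100/300000000 = 0.0703333 ms.
Pipeline fill: first packet needs 4·t_tx to clear all hops; remaining 56 packets each add one t_tx.
Total = (4+57-1)·t_tx + 4·t_prop = 60·0.0134737 + 4·0.0703333 = 1.09 ms.

1.09 ms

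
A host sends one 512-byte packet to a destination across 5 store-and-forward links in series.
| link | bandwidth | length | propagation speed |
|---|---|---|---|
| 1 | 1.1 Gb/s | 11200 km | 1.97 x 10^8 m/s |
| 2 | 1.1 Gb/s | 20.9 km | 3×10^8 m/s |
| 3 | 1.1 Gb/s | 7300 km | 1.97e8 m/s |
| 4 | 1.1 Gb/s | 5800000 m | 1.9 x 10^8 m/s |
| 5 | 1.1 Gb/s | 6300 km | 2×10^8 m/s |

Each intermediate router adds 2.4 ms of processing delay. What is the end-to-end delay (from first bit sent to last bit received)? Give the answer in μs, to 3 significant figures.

166000 μs

L = 512 × 8 = 4096 bits.
Transmission delay per hop = L/R = 4096/1100000000 = 3.72364 μs; 5 hops → 18.6182 μs.
Propagation delays (d/s per hop): 56852.8, 69.6667, 37055.8, 30526.3, 31500 μs; sum = 156005 μs.
Processing at 4 router(s): 4 × 2.4 ms = 9600 μs.
End-to-end = 166000 μs.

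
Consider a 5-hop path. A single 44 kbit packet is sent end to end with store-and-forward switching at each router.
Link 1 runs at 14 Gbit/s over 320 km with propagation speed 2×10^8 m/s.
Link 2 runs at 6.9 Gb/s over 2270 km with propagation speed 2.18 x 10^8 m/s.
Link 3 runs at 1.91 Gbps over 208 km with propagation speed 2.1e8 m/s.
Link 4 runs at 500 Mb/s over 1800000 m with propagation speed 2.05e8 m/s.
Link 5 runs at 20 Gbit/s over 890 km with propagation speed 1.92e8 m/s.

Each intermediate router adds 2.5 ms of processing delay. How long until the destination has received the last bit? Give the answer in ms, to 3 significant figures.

L = 44000 bits.
Transmission delays (L/R per hop): 0.00314286, 0.00637681, 0.0230366, 0.088, 0.0022 ms; sum = 0.122756 ms.
Propagation delays (d/s per hop): 1.6, 10.4128, 0.990476, 8.78049, 4.63542 ms; sum = 26.4192 ms.
Processing at 4 router(s): 4 × 2.5 ms = 10 ms.
End-to-end = 36.5 ms.

36.5 ms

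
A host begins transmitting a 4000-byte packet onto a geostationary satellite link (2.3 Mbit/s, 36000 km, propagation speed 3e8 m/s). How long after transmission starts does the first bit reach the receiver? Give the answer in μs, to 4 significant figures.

120000 μs

First bit experiences only propagation delay: d/s = 36000000/300000000 = 120000 μs.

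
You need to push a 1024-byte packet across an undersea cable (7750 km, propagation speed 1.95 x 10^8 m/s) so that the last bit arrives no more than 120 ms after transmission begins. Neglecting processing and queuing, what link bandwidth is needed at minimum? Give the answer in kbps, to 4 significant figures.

L = 8192 bits.
Propagation delay = 7750000 / 195000000 = 39.7436 ms.
Transmission budget = 120 − 39.7436 = 80.2564 ms.
R ≥ L / t_tx = 8192 bits / 0.0802564 s = 102.1 kbps.

102.1 kbps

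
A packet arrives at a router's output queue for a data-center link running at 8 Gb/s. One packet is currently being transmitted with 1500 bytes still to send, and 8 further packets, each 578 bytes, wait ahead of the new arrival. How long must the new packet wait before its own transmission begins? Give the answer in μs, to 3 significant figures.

Each queued packet: L/R = 4624/8000000000 = 0.578 μs.
8 queued → 4.624 μs.
Plus remaining 12000 bits of current packet: 1.5 μs.
Queuing delay = 6.12 μs.

6.12 μs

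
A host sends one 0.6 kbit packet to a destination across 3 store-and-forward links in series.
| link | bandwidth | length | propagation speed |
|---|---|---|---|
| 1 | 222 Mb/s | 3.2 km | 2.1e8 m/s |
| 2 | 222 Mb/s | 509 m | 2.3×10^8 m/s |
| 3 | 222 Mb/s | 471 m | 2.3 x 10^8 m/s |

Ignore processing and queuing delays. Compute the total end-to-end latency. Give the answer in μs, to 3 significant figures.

27.6 μs

L = 600 bits.
Transmission delay per hop = L/R = 600/222000000 = 2.7027 μs; 3 hops → 8.10811 μs.
Propagation delays (d/s per hop): 15.2381, 2.21304, 2.04783 μs; sum = 19.499 μs.
End-to-end = 27.6 μs.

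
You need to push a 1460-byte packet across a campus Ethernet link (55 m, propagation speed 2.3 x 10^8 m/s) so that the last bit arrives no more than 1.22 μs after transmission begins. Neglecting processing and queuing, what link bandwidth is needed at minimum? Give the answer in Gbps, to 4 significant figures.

L = 11680 bits.
Propagation delay = 55 / 2.3e+08 = 0.23913 μs.
Transmission budget = 1.22 − 0.23913 = 0.98087 μs.
R ≥ L / t_tx = 11680 bits / 9.8087e-07 s = 11.91 Gbps.

11.91 Gbps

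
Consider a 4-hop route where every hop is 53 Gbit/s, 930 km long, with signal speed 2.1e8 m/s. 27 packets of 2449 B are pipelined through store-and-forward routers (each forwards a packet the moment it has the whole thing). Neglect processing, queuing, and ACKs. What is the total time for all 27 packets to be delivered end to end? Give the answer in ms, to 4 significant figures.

Per-hop transmission t_tx = L/R = 19592/53000000000 = 0.00036966 ms.
Per-hop propagation t_prop = 930000/210000000 = 4.42857 ms.
Pipeline fill: first packet needs 4·t_tx to clear all hops; remaining 26 packets each add one t_tx.
Total = (4+27-1)·t_tx + 4·t_prop = 30·0.00036966 + 4·4.42857 = 17.73 ms.

17.73 ms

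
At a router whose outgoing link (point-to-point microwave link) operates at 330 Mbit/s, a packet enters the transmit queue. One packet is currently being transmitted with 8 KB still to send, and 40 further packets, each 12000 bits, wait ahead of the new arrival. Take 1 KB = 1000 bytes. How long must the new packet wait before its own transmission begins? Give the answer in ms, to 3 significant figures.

Each queued packet: L/R = 12000/330000000 = 0.0363636 ms.
40 queued → 1.45455 ms.
Plus remaining 64000 bits of current packet: 0.193939 ms.
Queuing delay = 1.65 ms.

1.65 ms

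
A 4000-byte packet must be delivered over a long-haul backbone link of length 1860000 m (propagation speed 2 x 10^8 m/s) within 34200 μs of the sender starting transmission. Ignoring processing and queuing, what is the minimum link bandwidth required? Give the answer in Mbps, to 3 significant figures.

1.29 Mbps

L = 32000 bits.
Propagation delay = 1860000 / 200000000 = 9300 μs.
Transmission budget = 34200 − 9300 = 24900 μs.
R ≥ L / t_tx = 32000 bits / 0.0249 s = 1.29 Mbps.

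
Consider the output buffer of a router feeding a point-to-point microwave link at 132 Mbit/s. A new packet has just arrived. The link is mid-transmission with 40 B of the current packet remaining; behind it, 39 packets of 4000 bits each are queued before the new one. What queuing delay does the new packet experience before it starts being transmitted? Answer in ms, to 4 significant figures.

Each queued packet: L/R = 4000/132000000 = 0.030303 ms.
39 queued → 1.18182 ms.
Plus remaining 320 bits of current packet: 0.00242424 ms.
Queuing delay = 1.184 ms.

1.184 ms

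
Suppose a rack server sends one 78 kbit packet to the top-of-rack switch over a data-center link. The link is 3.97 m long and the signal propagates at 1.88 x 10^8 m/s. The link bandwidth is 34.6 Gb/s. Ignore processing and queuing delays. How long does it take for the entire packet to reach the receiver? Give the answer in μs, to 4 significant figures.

2.275 μs

L = 78000 bits.
Transmission delay = L/R = 78000 / 34600000000 = 2.25434 μs.
Propagation delay = d/s = 3.97 m / 188000000 m/s = 0.021117 μs.
Total = 2.275 μs.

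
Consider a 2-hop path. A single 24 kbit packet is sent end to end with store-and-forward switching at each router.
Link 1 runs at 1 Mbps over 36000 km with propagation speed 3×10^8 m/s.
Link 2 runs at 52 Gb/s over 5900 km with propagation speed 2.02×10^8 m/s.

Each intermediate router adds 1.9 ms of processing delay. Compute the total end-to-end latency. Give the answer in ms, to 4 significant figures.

L = 24000 bits.
Transmission delays (L/R per hop): 24, 0.000461538 ms; sum = 24.0005 ms.
Propagation delays (d/s per hop): 120, 29.2079 ms; sum = 149.208 ms.
Processing at 1 router(s): 1 × 1.9 ms = 1.9 ms.
End-to-end = 175.1 ms.

175.1 ms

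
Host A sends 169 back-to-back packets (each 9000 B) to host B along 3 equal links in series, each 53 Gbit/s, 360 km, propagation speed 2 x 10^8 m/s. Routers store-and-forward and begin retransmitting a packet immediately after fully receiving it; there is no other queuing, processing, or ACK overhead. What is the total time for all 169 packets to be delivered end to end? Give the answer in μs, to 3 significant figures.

Per-hop transmission t_tx = L/R = 72000/53000000000 = 1.35849 μs.
Per-hop propagation t_prop = 360000/200000000 = 1800 μs.
Pipeline fill: first packet needs 3·t_tx to clear all hops; remaining 168 packets each add one t_tx.
Total = (3+169-1)·t_tx + 3·t_prop = 171·1.35849 + 3·1800 = 5630 μs.

5630 μs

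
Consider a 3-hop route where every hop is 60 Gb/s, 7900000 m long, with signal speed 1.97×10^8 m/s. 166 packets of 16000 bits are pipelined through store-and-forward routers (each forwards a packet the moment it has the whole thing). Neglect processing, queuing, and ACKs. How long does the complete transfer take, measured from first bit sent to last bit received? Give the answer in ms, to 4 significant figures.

Per-hop transmission t_tx = L/R = 16000/60000000000 = 0.000266667 ms.
Per-hop propagation t_prop = 7900000/197000000 = 40.1015 ms.
Pipeline fill: first packet needs 3·t_tx to clear all hops; remaining 165 packets each add one t_tx.
Total = (3+166-1)·t_tx + 3·t_prop = 168·0.000266667 + 3·40.1015 = 120.3 ms.

120.3 ms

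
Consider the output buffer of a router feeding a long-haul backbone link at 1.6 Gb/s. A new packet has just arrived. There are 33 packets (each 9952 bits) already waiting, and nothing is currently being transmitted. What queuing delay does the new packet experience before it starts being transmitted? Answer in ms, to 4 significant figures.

0.2053 ms

Each queued packet: L/R = 9952/1600000000 = 0.00622 ms.
33 queued → 0.20526 ms.
Queuing delay = 0.2053 ms.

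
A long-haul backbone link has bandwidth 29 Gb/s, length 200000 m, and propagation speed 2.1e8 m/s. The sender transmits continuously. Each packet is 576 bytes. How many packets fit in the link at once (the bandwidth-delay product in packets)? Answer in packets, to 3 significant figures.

5990 packets

Propagation delay = 200000 / 210000000 = 0.000952381 s.
BDP = R × t_prop = 29000000000 × 0.000952381 = 27619000 bits.
In packets of 4608 bits: 5990 packets.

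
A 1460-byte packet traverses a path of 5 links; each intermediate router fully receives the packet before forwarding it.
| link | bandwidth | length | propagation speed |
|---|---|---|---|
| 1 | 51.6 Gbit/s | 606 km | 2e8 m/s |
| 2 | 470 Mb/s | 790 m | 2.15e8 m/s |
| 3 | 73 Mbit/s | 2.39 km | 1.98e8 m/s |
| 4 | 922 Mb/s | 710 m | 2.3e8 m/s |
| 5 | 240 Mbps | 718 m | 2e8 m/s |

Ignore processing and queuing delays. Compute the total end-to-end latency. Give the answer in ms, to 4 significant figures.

L = 1460 × 8 = 11680 bits.
Transmission delays (L/R per hop): 0.000226357, 0.0248511, 0.16, 0.0126681, 0.0486667 ms; sum = 0.246412 ms.
Propagation delays (d/s per hop): 3.03, 0.00367442, 0.0120707, 0.00308696, 0.00359 ms; sum = 3.05242 ms.
End-to-end = 3.299 ms.

3.299 ms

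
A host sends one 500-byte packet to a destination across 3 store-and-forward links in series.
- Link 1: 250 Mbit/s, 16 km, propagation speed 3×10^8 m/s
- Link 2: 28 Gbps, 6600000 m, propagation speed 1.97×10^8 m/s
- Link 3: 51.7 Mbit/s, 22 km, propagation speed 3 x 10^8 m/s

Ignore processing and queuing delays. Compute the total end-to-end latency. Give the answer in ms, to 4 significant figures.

33.72 ms

L = 500 × 8 = 4000 bits.
Transmission delays (L/R per hop): 0.016, 0.000142857, 0.0773694 ms; sum = 0.0935123 ms.
Propagation delays (d/s per hop): 0.0533333, 33.5025, 0.0733333 ms; sum = 33.6292 ms.
End-to-end = 33.72 ms.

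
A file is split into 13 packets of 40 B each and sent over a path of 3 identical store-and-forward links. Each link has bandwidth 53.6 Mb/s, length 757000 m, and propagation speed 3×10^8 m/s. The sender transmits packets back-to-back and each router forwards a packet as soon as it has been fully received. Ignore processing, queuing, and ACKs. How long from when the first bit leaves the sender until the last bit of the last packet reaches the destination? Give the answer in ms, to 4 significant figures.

Per-hop transmission t_tx = L/R = 320/53600000 = 0.00597015 ms.
Per-hop propagation t_prop = 757000/300000000 = 2.52333 ms.
Pipeline fill: first packet needs 3·t_tx to clear all hops; remaining 12 packets each add one t_tx.
Total = (3+13-1)·t_tx + 3·t_prop = 15·0.00597015 + 3·2.52333 = 7.660 ms.

7.660 ms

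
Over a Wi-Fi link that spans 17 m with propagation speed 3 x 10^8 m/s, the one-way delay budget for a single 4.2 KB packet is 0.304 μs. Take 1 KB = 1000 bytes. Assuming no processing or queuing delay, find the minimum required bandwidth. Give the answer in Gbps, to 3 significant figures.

136 Gbps

L = 33600 bits.
Propagation delay = 17 / 300000000 = 0.0566667 μs.
Transmission budget = 0.304 − 0.0566667 = 0.247333 μs.
R ≥ L / t_tx = 33600 bits / 2.47333e-07 s = 136 Gbps.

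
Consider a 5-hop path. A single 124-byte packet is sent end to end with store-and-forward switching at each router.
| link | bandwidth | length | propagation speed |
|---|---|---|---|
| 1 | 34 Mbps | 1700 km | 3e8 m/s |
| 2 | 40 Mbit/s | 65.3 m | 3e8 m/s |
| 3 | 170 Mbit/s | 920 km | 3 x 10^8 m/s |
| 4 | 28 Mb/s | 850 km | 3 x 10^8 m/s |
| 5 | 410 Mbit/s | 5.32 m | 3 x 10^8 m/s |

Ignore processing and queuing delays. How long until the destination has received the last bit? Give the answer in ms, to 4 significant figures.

L = 124 × 8 = 992 bits.
Transmission delays (L/R per hop): 0.0291765, 0.0248, 0.00583529, 0.0354286, 0.00241951 ms; sum = 0.0976598 ms.
Propagation delays (d/s per hop): 5.66667, 0.000217667, 3.06667, 2.83333, 1.77333e-05 ms; sum = 11.5669 ms.
End-to-end = 11.66 ms.

11.66 ms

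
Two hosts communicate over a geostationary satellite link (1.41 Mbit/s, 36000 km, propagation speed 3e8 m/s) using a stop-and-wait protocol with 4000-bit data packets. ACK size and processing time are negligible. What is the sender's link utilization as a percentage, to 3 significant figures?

t_tx = L/R = 4000/1410000 = 0.00283688 s.
t_prop = 36000000/300000000 = 0.12 s; RTT = 0.24 s.
Cycle = t_tx + RTT = 0.242837 s.
Utilization = t_tx / cycle = 0.00283688/0.242837 = 1.17 %.

1.17 %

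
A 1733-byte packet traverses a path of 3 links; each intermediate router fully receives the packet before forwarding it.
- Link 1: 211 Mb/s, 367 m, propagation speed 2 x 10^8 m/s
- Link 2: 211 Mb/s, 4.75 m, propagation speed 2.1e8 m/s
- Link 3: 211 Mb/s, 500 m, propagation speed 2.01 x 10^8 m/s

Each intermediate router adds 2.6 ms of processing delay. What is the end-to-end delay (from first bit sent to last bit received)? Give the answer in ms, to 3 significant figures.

5.40 ms

L = 1733 × 8 = 13864 bits.
Transmission delay per hop = L/R = 13864/211000000 = 0.0657062 ms; 3 hops → 0.197118 ms.
Propagation delays (d/s per hop): 0.001835, 2.2619e-05, 0.00248756 ms; sum = 0.00434518 ms.
Processing at 2 router(s): 2 × 2.6 ms = 5.2 ms.
End-to-end = 5.40 ms.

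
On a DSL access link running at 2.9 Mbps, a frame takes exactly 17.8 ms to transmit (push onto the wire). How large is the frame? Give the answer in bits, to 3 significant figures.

L = R × t_tx = 2900000 b/s × 0.0178 s = 51620 bits.

51600 bits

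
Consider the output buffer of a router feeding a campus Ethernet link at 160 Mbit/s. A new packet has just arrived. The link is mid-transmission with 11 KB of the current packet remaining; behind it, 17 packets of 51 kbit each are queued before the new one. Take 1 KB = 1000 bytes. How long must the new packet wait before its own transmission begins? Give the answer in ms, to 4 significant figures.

5.969 ms

Each queued packet: L/R = 51000/160000000 = 0.31875 ms.
17 queued → 5.41875 ms.
Plus remaining 88000 bits of current packet: 0.55 ms.
Queuing delay = 5.969 ms.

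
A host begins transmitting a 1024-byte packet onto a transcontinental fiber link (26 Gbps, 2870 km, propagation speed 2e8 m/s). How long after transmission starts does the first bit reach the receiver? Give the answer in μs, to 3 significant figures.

First bit experiences only propagation delay: d/s = 2870000/200000000 = 14400 μs.

14400 μs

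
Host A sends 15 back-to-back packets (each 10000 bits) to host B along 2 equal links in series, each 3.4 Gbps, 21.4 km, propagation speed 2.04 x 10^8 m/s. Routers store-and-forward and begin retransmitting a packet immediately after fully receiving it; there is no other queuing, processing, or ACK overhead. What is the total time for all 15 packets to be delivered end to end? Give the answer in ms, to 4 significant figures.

Per-hop transmission t_tx = L/R = 10000/3400000000 = 0.00294118 ms.
Per-hop propagation t_prop = 21400/204000000 = 0.104902 ms.
Pipeline fill: first packet needs 2·t_tx to clear all hops; remaining 14 packets each add one t_tx.
Total = (2+15-1)·t_tx + 2·t_prop = 16·0.00294118 + 2·0.104902 = 0.2569 ms.

0.2569 ms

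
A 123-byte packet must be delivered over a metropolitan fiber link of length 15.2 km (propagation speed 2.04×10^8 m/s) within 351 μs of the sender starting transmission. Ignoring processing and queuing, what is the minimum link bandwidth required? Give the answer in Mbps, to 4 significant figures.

L = 984 bits.
Propagation delay = 15200 / 204000000 = 74.5098 μs.
Transmission budget = 351 − 74.5098 = 276.49 μs.
R ≥ L / t_tx = 984 bits / 0.00027649 s = 3.559 Mbps.

3.559 Mbps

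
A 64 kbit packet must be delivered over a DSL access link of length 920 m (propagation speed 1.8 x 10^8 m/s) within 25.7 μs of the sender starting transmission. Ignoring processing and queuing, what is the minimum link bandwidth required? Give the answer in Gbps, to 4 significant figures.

3.108 Gbps

Propagation delay = 920 / 180000000 = 5.11111 μs.
Transmission budget = 25.7 − 5.11111 = 20.5889 μs.
R ≥ L / t_tx = 64000 bits / 2.05889e-05 s = 3.108 Gbps.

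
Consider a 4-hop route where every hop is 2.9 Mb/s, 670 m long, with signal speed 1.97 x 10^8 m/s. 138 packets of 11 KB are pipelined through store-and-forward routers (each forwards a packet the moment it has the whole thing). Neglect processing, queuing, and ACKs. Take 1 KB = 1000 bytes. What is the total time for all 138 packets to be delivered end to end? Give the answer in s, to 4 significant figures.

Per-hop transmission t_tx = L/R = 88000/2900000 = 0.0303448 s.
Per-hop propagation t_prop = 670/197000000 = 3.40102e-06 s.
Pipeline fill: first packet needs 4·t_tx to clear all hops; remaining 137 packets each add one t_tx.
Total = (4+138-1)·t_tx + 4·t_prop = 141·0.0303448 + 4·3.40102e-06 = 4.279 s.

4.279 s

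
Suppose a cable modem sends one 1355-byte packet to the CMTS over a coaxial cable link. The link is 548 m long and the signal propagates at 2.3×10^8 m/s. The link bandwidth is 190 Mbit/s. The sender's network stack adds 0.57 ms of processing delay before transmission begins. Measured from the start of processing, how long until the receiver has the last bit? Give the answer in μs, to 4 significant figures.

629.4 μs

L = 1355 × 8 = 10840 bits.
Transmission delay = L/R = 10840 / 190000000 = 57.0526 μs.
Propagation delay = d/s = 548 m / 2.3e+08 m/s = 2.38261 μs.
Plus processing delay 0.57 ms = 570 μs.
Total = 629.4 μs.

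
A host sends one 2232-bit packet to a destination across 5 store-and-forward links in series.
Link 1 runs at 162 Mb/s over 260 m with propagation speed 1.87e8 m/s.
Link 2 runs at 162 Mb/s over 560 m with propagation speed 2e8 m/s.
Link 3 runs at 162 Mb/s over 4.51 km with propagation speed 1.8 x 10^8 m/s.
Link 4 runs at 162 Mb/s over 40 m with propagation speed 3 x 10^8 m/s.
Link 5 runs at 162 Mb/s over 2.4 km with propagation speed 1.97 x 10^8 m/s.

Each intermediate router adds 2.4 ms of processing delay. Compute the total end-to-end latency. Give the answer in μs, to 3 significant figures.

9710 μs

Transmission delay per hop = L/R = 2232/162000000 = 13.7778 μs; 5 hops → 68.8889 μs.
Propagation delays (d/s per hop): 1.39037, 2.8, 25.0556, 0.133333, 12.1827 μs; sum = 41.562 μs.
Processing at 4 router(s): 4 × 2.4 ms = 9600 μs.
End-to-end = 9710 μs.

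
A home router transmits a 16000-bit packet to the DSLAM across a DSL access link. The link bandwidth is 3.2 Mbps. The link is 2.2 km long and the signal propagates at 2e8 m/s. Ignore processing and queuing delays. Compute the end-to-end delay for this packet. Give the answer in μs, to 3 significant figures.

Transmission delay = L/R = 16000 / 3200000 = 5000 μs.
Propagation delay = d/s = 2200 m / 200000000 m/s = 11 μs.
Total = 5010 μs.

5010 μs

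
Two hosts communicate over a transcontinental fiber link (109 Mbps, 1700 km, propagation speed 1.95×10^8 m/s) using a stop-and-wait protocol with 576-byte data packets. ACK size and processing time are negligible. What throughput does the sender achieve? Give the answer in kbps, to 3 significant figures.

264 kbps

t_tx = L/R = 4608/109000000 = 4.22752e-05 s.
t_prop = 1700000/195000000 = 0.00871795 s; RTT = 0.0174359 s.
Cycle = t_tx + RTT = 0.0174782 s.
Throughput = L / cycle = 4608 / 0.0174782 = 264 kbps.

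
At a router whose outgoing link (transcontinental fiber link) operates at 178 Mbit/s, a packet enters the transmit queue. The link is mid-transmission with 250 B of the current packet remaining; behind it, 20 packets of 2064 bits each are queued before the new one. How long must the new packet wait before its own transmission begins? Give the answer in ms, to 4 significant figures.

Each queued packet: L/R = 2064/178000000 = 0.0115955 ms.
20 queued → 0.23191 ms.
Plus remaining 2000 bits of current packet: 0.011236 ms.
Queuing delay = 0.2431 ms.

0.2431 ms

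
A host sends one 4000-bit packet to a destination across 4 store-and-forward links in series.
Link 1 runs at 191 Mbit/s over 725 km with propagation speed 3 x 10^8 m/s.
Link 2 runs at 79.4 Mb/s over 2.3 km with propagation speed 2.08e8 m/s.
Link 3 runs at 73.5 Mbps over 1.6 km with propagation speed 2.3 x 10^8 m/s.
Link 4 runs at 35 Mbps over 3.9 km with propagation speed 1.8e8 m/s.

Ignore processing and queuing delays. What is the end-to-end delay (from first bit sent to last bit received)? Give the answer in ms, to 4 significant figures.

Transmission delays (L/R per hop): 0.0209424, 0.0503778, 0.0544218, 0.114286 ms; sum = 0.240028 ms.
Propagation delays (d/s per hop): 2.41667, 0.0110577, 0.00695652, 0.0216667 ms; sum = 2.45635 ms.
End-to-end = 2.696 ms.

2.696 ms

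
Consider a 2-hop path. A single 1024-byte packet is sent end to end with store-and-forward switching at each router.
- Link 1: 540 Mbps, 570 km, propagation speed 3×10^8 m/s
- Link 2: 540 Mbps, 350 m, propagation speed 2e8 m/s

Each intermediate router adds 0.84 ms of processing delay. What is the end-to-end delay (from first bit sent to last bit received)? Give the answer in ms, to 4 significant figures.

2.772 ms

L = 1024 × 8 = 8192 bits.
Transmission delay per hop = L/R = 8192/540000000 = 0.0151704 ms; 2 hops → 0.0303407 ms.
Propagation delays (d/s per hop): 1.9, 0.00175 ms; sum = 1.90175 ms.
Processing at 1 router(s): 1 × 0.84 ms = 0.84 ms.
End-to-end = 2.772 ms.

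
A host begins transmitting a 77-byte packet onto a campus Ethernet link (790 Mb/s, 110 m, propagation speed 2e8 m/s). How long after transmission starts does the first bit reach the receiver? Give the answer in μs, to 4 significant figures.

First bit experiences only propagation delay: d/s = 110/200000000 = 0.5500 μs.

0.5500 μs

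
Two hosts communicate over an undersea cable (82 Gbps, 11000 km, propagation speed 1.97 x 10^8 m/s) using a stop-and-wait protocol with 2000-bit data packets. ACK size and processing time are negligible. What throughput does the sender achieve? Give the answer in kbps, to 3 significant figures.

17.9 kbps

t_tx = L/R = 2000/82000000000 = 2.43902e-08 s.
t_prop = 11000000/197000000 = 0.0558376 s; RTT = 0.111675 s.
Cycle = t_tx + RTT = 0.111675 s.
Throughput = L / cycle = 2000 / 0.111675 = 17.9 kbps.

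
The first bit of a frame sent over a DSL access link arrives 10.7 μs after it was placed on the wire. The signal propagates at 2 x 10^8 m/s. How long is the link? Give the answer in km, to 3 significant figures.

2.14 km

d = s × t_prop = 200000000 × 1.07e-05 = 2.14 km.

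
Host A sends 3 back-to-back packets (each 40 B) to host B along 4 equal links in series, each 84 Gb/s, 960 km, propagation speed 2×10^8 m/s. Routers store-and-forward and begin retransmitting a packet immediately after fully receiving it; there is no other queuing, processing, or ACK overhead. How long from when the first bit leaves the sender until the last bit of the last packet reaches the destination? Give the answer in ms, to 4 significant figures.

Per-hop transmission t_tx = L/R = 320/84000000000 = 3.80952e-06 ms.
Per-hop propagation t_prop = 960000/200000000 = 4.8 ms.
Pipeline fill: first packet needs 4·t_tx to clear all hops; remaining 2 packets each add one t_tx.
Total = (4+3-1)·t_tx + 4·t_prop = 6·3.80952e-06 + 4·4.8 = 19.20 ms.

19.20 ms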